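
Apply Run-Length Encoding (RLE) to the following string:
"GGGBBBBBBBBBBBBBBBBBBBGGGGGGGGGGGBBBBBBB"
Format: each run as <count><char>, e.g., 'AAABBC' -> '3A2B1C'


Scanning runs left to right:
  i=0: run of 'G' x 3 -> '3G'
  i=3: run of 'B' x 19 -> '19B'
  i=22: run of 'G' x 11 -> '11G'
  i=33: run of 'B' x 7 -> '7B'

RLE = 3G19B11G7B


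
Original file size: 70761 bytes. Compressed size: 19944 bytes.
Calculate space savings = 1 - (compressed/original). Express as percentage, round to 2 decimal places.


ratio = compressed/original = 19944/70761 = 0.28185
savings = 1 - ratio = 1 - 0.28185 = 0.71815
as a percentage: 0.71815 * 100 = 71.81%

Space savings = 1 - 19944/70761 = 71.81%


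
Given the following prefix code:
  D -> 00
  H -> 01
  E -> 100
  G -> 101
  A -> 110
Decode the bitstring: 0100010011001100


Decoding step by step:
Bits 01 -> H
Bits 00 -> D
Bits 01 -> H
Bits 00 -> D
Bits 110 -> A
Bits 01 -> H
Bits 100 -> E


Decoded message: HDHDAHE


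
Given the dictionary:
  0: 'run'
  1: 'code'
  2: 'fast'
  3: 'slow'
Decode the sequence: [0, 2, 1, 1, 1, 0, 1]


Look up each index in the dictionary:
  0 -> 'run'
  2 -> 'fast'
  1 -> 'code'
  1 -> 'code'
  1 -> 'code'
  0 -> 'run'
  1 -> 'code'

Decoded: "run fast code code code run code"


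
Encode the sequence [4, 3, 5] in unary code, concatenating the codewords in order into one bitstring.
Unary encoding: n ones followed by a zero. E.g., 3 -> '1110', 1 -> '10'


Encode each number as n ones followed by a terminating 0:
  4 -> 11110 (5 bits)
  3 -> 1110 (4 bits)
  5 -> 111110 (6 bits)
Total length = 5 + 4 + 6 = 15 bits.

Unary([4, 3, 5]) = 111101110111110 (15 bits)


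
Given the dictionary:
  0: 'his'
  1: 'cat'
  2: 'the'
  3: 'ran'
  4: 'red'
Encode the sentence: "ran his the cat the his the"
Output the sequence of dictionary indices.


Look up each word in the dictionary:
  'ran' -> 3
  'his' -> 0
  'the' -> 2
  'cat' -> 1
  'the' -> 2
  'his' -> 0
  'the' -> 2

Encoded: [3, 0, 2, 1, 2, 0, 2]


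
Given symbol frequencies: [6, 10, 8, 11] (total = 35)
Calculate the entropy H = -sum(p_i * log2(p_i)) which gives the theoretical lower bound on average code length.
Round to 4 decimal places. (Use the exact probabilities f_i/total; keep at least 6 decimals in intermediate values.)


Per-symbol terms -p_i * log2(p_i) with p_i = f_i/35:
  p = 6/35 = 0.171429: log2(p) = -2.544321, -p*log2(p) = 0.436169
  p = 10/35 = 0.285714: log2(p) = -1.807355, -p*log2(p) = 0.516387
  p = 8/35 = 0.228571: log2(p) = -2.129283, -p*log2(p) = 0.486693
  p = 11/35 = 0.314286: log2(p) = -1.669851, -p*log2(p) = 0.524810
H = 0.436169 + 0.516387 + 0.486693 + 0.524810 = 1.964059

H = 1.9641 bits/symbol


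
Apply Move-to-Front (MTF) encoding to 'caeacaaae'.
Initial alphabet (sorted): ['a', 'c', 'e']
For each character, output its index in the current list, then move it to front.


MTF encoding:
'c': index 1 in ['a', 'c', 'e'] -> ['c', 'a', 'e']
'a': index 1 in ['c', 'a', 'e'] -> ['a', 'c', 'e']
'e': index 2 in ['a', 'c', 'e'] -> ['e', 'a', 'c']
'a': index 1 in ['e', 'a', 'c'] -> ['a', 'e', 'c']
'c': index 2 in ['a', 'e', 'c'] -> ['c', 'a', 'e']
'a': index 1 in ['c', 'a', 'e'] -> ['a', 'c', 'e']
'a': index 0 in ['a', 'c', 'e'] -> ['a', 'c', 'e']
'a': index 0 in ['a', 'c', 'e'] -> ['a', 'c', 'e']
'e': index 2 in ['a', 'c', 'e'] -> ['e', 'a', 'c']


Output: [1, 1, 2, 1, 2, 1, 0, 0, 2]


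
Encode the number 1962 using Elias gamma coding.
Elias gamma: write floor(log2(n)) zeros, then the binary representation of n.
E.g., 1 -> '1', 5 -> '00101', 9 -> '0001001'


num_bits = floor(log2(1962)) + 1 = 11
leading_zeros = num_bits - 1 = 10
binary(1962) = 11110101010

Elias gamma(1962) = '0000000000' + '11110101010' = 000000000011110101010 (21 bits)


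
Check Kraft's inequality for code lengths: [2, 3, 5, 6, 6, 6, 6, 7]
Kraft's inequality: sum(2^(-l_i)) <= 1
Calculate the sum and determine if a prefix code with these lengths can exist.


Sum = 2^(-2) + 2^(-3) + 2^(-5) + 2^(-6) + 2^(-6) + 2^(-6) + 2^(-6) + 2^(-7)
    = 0.25 + 0.125 + 0.03125 + 0.015625 + 0.015625 + 0.015625 + 0.015625 + 0.0078125
    = 61/128 = 0.4765625
Since 0.4765625 <= 1, Kraft's inequality IS satisfied.
A prefix code with these lengths CAN exist.

Kraft sum = 0.4765625. Satisfied.


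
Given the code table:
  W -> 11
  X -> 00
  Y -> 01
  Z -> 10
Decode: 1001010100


Decoding:
10 -> Z
01 -> Y
01 -> Y
01 -> Y
00 -> X


Result: ZYYYX


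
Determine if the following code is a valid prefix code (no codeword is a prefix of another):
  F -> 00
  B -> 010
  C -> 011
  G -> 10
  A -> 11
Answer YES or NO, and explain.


Checking each pair (does one codeword prefix another?):
  F='00' vs B='010': no prefix
  F='00' vs C='011': no prefix
  F='00' vs G='10': no prefix
  F='00' vs A='11': no prefix
  B='010' vs F='00': no prefix
  B='010' vs C='011': no prefix
  B='010' vs G='10': no prefix
  B='010' vs A='11': no prefix
  C='011' vs F='00': no prefix
  C='011' vs B='010': no prefix
  C='011' vs G='10': no prefix
  C='011' vs A='11': no prefix
  G='10' vs F='00': no prefix
  G='10' vs B='010': no prefix
  G='10' vs C='011': no prefix
  G='10' vs A='11': no prefix
  A='11' vs F='00': no prefix
  A='11' vs B='010': no prefix
  A='11' vs C='011': no prefix
  A='11' vs G='10': no prefix
No violation found over all pairs.

YES -- this is a valid prefix code. No codeword is a prefix of any other codeword.


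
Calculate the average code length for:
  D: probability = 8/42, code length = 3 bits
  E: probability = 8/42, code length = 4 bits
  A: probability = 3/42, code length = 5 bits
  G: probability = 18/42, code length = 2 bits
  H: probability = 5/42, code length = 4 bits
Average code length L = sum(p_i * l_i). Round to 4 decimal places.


Weighted contributions p_i * l_i:
  D: (8/42) * 3 = 24/42
  E: (8/42) * 4 = 32/42
  A: (3/42) * 5 = 15/42
  G: (18/42) * 2 = 36/42
  H: (5/42) * 4 = 20/42
Sum = (24 + 32 + 15 + 36 + 20)/42 = 127/42

L = 127/42 = 3.0238 bits/symbol


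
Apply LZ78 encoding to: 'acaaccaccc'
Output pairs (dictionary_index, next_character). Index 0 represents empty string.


LZ78 encoding steps:
Dictionary: {0: ''}
Step 1: w='' (idx 0), next='a' -> output (0, 'a'), add 'a' as idx 1
Step 2: w='' (idx 0), next='c' -> output (0, 'c'), add 'c' as idx 2
Step 3: w='a' (idx 1), next='a' -> output (1, 'a'), add 'aa' as idx 3
Step 4: w='c' (idx 2), next='c' -> output (2, 'c'), add 'cc' as idx 4
Step 5: w='a' (idx 1), next='c' -> output (1, 'c'), add 'ac' as idx 5
Step 6: w='cc' (idx 4), end of input -> output (4, '')


Encoded: [(0, 'a'), (0, 'c'), (1, 'a'), (2, 'c'), (1, 'c'), (4, '')]


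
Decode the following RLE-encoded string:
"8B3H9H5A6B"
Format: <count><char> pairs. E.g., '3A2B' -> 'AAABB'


Expanding each <count><char> pair:
  8B -> 'BBBBBBBB'
  3H -> 'HHH'
  9H -> 'HHHHHHHHH'
  5A -> 'AAAAA'
  6B -> 'BBBBBB'

Decoded = BBBBBBBBHHHHHHHHHHHHAAAAABBBBBB


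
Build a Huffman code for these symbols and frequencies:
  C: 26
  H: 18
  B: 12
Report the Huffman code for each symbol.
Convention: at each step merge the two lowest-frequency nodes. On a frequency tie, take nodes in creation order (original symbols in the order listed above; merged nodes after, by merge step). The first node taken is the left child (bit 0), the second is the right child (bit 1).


Huffman tree construction:
Step 1: Merge B(12) + H(18) = 30
Step 2: Merge C(26) + (B+H)(30) = 56
Read each symbol's code off the tree from the root (left child = 0, right child = 1).

Codes:
  C: 0 (length 1)
  H: 11 (length 2)
  B: 10 (length 2)
Average code length: 86/56 = 1.5357 bits/symbol


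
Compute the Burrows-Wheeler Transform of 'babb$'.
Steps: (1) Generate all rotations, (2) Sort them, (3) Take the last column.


Rotations (sorted):
  0: $babb -> last char: b
  1: abb$b -> last char: b
  2: b$bab -> last char: b
  3: babb$ -> last char: $
  4: bb$ba -> last char: a


BWT = bbb$a


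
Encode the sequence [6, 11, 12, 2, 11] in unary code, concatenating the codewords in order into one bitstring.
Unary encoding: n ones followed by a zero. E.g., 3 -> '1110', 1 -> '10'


Encode each number as n ones followed by a terminating 0:
  6 -> 1111110 (7 bits)
  11 -> 111111111110 (12 bits)
  12 -> 1111111111110 (13 bits)
  2 -> 110 (3 bits)
  11 -> 111111111110 (12 bits)
Total length = 7 + 12 + 13 + 3 + 12 = 47 bits.

Unary([6, 11, 12, 2, 11]) = 11111101111111111101111111111110110111111111110 (47 bits)


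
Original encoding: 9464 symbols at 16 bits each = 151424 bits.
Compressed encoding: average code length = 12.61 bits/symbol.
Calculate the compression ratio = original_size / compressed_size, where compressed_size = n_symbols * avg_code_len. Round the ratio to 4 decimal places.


original_size = n_symbols * orig_bits = 9464 * 16 = 151424 bits
compressed_size = n_symbols * avg_code_len = 9464 * 12.61 = 119341.04 bits
ratio = original_size / compressed_size = 151424 / 119341.04 = 1.2688

Compression ratio = 1.2688


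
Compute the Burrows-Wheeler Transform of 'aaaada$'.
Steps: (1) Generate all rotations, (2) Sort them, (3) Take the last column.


Rotations (sorted):
  0: $aaaada -> last char: a
  1: a$aaaad -> last char: d
  2: aaaada$ -> last char: $
  3: aaada$a -> last char: a
  4: aada$aa -> last char: a
  5: ada$aaa -> last char: a
  6: da$aaaa -> last char: a


BWT = ad$aaaa


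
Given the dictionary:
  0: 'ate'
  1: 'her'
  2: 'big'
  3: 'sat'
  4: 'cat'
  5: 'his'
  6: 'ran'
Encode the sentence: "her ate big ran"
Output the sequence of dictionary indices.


Look up each word in the dictionary:
  'her' -> 1
  'ate' -> 0
  'big' -> 2
  'ran' -> 6

Encoded: [1, 0, 2, 6]


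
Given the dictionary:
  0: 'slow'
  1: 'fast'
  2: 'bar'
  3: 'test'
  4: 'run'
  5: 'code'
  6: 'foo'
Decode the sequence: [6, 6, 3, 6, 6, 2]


Look up each index in the dictionary:
  6 -> 'foo'
  6 -> 'foo'
  3 -> 'test'
  6 -> 'foo'
  6 -> 'foo'
  2 -> 'bar'

Decoded: "foo foo test foo foo bar"


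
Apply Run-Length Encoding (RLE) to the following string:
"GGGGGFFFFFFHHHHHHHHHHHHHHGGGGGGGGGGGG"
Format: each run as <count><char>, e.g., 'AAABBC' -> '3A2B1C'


Scanning runs left to right:
  i=0: run of 'G' x 5 -> '5G'
  i=5: run of 'F' x 6 -> '6F'
  i=11: run of 'H' x 14 -> '14H'
  i=25: run of 'G' x 12 -> '12G'

RLE = 5G6F14H12G


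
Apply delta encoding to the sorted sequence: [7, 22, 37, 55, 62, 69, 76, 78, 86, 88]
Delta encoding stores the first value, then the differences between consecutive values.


First value: 7
Deltas:
  22 - 7 = 15
  37 - 22 = 15
  55 - 37 = 18
  62 - 55 = 7
  69 - 62 = 7
  76 - 69 = 7
  78 - 76 = 2
  86 - 78 = 8
  88 - 86 = 2


Delta encoded: [7, 15, 15, 18, 7, 7, 7, 2, 8, 2]


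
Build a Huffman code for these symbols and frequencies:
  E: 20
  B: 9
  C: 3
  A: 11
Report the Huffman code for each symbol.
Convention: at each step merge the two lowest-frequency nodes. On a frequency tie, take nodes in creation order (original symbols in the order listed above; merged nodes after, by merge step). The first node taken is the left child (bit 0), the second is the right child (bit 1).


Huffman tree construction:
Step 1: Merge C(3) + B(9) = 12
Step 2: Merge A(11) + (C+B)(12) = 23
Step 3: Merge E(20) + (A+(C+B))(23) = 43
Read each symbol's code off the tree from the root (left child = 0, right child = 1).

Codes:
  E: 0 (length 1)
  B: 111 (length 3)
  C: 110 (length 3)
  A: 10 (length 2)
Average code length: 78/43 = 1.8140 bits/symbol


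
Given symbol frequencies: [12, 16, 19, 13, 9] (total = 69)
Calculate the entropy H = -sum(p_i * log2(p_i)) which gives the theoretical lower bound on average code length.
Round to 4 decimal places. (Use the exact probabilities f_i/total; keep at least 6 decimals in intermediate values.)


Per-symbol terms -p_i * log2(p_i) with p_i = f_i/69:
  p = 12/69 = 0.173913: log2(p) = -2.523562, -p*log2(p) = 0.438880
  p = 16/69 = 0.231884: log2(p) = -2.108524, -p*log2(p) = 0.488933
  p = 19/69 = 0.275362: log2(p) = -1.860597, -p*log2(p) = 0.512338
  p = 13/69 = 0.188406: log2(p) = -2.408085, -p*log2(p) = 0.453697
  p = 9/69 = 0.130435: log2(p) = -2.938599, -p*log2(p) = 0.383296
H = 0.438880 + 0.488933 + 0.512338 + 0.453697 + 0.383296 = 2.277144

H = 2.2771 bits/symbol


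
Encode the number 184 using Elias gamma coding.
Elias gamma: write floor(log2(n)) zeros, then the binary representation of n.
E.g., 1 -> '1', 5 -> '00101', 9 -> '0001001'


num_bits = floor(log2(184)) + 1 = 8
leading_zeros = num_bits - 1 = 7
binary(184) = 10111000

Elias gamma(184) = '0000000' + '10111000' = 000000010111000 (15 bits)


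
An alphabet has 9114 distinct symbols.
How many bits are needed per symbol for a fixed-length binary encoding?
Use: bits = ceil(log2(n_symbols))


log2(9114) = 13.1539
Bracket: 2^13 = 8192 < 9114 <= 2^14 = 16384
So ceil(log2(9114)) = 14

bits = ceil(log2(9114)) = ceil(13.1539) = 14 bits


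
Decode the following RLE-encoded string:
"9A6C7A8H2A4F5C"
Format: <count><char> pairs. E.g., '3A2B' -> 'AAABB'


Expanding each <count><char> pair:
  9A -> 'AAAAAAAAA'
  6C -> 'CCCCCC'
  7A -> 'AAAAAAA'
  8H -> 'HHHHHHHH'
  2A -> 'AA'
  4F -> 'FFFF'
  5C -> 'CCCCC'

Decoded = AAAAAAAAACCCCCCAAAAAAAHHHHHHHHAAFFFFCCCCC


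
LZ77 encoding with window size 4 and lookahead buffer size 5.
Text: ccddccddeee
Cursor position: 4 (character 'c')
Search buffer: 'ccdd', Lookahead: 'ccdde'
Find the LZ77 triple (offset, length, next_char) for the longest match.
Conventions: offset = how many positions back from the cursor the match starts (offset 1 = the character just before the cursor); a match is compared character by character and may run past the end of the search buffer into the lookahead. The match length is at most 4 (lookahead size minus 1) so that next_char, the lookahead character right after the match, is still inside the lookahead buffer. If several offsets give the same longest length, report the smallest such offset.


Try each offset into the search buffer:
  offset=1 (pos 3, char 'd'): match length 0
  offset=2 (pos 2, char 'd'): match length 0
  offset=3 (pos 1, char 'c'): match length 1
  offset=4 (pos 0, char 'c'): match length 4
Longest match has length 4 at offset 4.
next_char = character at position 4 + 4 = 8 -> 'e'

Best match: offset=4, length=4 (matching 'ccdd' starting at position 0)
LZ77 triple: (4, 4, 'e')


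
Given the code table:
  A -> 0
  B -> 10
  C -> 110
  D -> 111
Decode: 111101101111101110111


Decoding:
111 -> D
10 -> B
110 -> C
111 -> D
110 -> C
111 -> D
0 -> A
111 -> D


Result: DBCDCDAD


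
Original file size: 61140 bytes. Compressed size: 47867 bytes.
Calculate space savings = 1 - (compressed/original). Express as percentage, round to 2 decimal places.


ratio = compressed/original = 47867/61140 = 0.782908
savings = 1 - ratio = 1 - 0.782908 = 0.217092
as a percentage: 0.217092 * 100 = 21.71%

Space savings = 1 - 47867/61140 = 21.71%


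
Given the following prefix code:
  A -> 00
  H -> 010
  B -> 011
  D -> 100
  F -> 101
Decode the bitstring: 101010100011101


Decoding step by step:
Bits 101 -> F
Bits 010 -> H
Bits 100 -> D
Bits 011 -> B
Bits 101 -> F


Decoded message: FHDBF


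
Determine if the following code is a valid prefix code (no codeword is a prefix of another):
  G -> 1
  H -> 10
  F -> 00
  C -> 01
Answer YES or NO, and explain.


Checking each pair (does one codeword prefix another?):
  G='1' vs H='10': prefix -- VIOLATION

NO -- this is NOT a valid prefix code. G (1) is a prefix of H (10).


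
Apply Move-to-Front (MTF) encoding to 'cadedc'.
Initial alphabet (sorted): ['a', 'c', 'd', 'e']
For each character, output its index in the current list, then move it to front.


MTF encoding:
'c': index 1 in ['a', 'c', 'd', 'e'] -> ['c', 'a', 'd', 'e']
'a': index 1 in ['c', 'a', 'd', 'e'] -> ['a', 'c', 'd', 'e']
'd': index 2 in ['a', 'c', 'd', 'e'] -> ['d', 'a', 'c', 'e']
'e': index 3 in ['d', 'a', 'c', 'e'] -> ['e', 'd', 'a', 'c']
'd': index 1 in ['e', 'd', 'a', 'c'] -> ['d', 'e', 'a', 'c']
'c': index 3 in ['d', 'e', 'a', 'c'] -> ['c', 'd', 'e', 'a']


Output: [1, 1, 2, 3, 1, 3]


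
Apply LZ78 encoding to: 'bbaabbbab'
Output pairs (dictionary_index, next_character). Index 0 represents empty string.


LZ78 encoding steps:
Dictionary: {0: ''}
Step 1: w='' (idx 0), next='b' -> output (0, 'b'), add 'b' as idx 1
Step 2: w='b' (idx 1), next='a' -> output (1, 'a'), add 'ba' as idx 2
Step 3: w='' (idx 0), next='a' -> output (0, 'a'), add 'a' as idx 3
Step 4: w='b' (idx 1), next='b' -> output (1, 'b'), add 'bb' as idx 4
Step 5: w='ba' (idx 2), next='b' -> output (2, 'b'), add 'bab' as idx 5


Encoded: [(0, 'b'), (1, 'a'), (0, 'a'), (1, 'b'), (2, 'b')]


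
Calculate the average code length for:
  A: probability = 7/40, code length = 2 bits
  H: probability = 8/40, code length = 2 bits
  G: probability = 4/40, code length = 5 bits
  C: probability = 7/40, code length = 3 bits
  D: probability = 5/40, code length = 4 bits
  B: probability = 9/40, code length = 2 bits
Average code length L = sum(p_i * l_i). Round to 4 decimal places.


Weighted contributions p_i * l_i:
  A: (7/40) * 2 = 14/40
  H: (8/40) * 2 = 16/40
  G: (4/40) * 5 = 20/40
  C: (7/40) * 3 = 21/40
  D: (5/40) * 4 = 20/40
  B: (9/40) * 2 = 18/40
Sum = (14 + 16 + 20 + 21 + 20 + 18)/40 = 109/40

L = 109/40 = 2.7250 bits/symbol


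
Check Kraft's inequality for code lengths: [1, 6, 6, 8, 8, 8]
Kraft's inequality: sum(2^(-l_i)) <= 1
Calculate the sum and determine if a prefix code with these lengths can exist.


Sum = 2^(-1) + 2^(-6) + 2^(-6) + 2^(-8) + 2^(-8) + 2^(-8)
    = 0.5 + 0.015625 + 0.015625 + 0.00390625 + 0.00390625 + 0.00390625
    = 139/256 = 0.54296875
Since 0.54296875 <= 1, Kraft's inequality IS satisfied.
A prefix code with these lengths CAN exist.

Kraft sum = 0.54296875. Satisfied.


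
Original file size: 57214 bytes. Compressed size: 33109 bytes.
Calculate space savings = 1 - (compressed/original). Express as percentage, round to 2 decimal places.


ratio = compressed/original = 33109/57214 = 0.578687
savings = 1 - ratio = 1 - 0.578687 = 0.421313
as a percentage: 0.421313 * 100 = 42.13%

Space savings = 1 - 33109/57214 = 42.13%


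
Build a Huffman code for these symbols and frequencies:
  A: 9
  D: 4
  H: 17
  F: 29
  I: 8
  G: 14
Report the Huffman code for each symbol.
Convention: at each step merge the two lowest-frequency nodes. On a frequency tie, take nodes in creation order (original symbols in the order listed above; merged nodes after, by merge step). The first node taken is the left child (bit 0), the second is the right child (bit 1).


Huffman tree construction:
Step 1: Merge D(4) + I(8) = 12
Step 2: Merge A(9) + (D+I)(12) = 21
Step 3: Merge G(14) + H(17) = 31
Step 4: Merge (A+(D+I))(21) + F(29) = 50
Step 5: Merge (G+H)(31) + ((A+(D+I))+F)(50) = 81
Read each symbol's code off the tree from the root (left child = 0, right child = 1).

Codes:
  A: 100 (length 3)
  D: 1010 (length 4)
  H: 01 (length 2)
  F: 11 (length 2)
  I: 1011 (length 4)
  G: 00 (length 2)
Average code length: 195/81 = 2.4074 bits/symbol


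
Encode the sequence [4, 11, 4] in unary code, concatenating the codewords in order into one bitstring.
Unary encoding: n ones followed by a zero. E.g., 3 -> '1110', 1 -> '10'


Encode each number as n ones followed by a terminating 0:
  4 -> 11110 (5 bits)
  11 -> 111111111110 (12 bits)
  4 -> 11110 (5 bits)
Total length = 5 + 12 + 5 = 22 bits.

Unary([4, 11, 4]) = 1111011111111111011110 (22 bits)


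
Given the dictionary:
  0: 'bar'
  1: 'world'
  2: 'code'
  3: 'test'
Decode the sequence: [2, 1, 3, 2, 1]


Look up each index in the dictionary:
  2 -> 'code'
  1 -> 'world'
  3 -> 'test'
  2 -> 'code'
  1 -> 'world'

Decoded: "code world test code world"


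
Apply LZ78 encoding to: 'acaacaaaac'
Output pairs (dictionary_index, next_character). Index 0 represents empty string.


LZ78 encoding steps:
Dictionary: {0: ''}
Step 1: w='' (idx 0), next='a' -> output (0, 'a'), add 'a' as idx 1
Step 2: w='' (idx 0), next='c' -> output (0, 'c'), add 'c' as idx 2
Step 3: w='a' (idx 1), next='a' -> output (1, 'a'), add 'aa' as idx 3
Step 4: w='c' (idx 2), next='a' -> output (2, 'a'), add 'ca' as idx 4
Step 5: w='aa' (idx 3), next='a' -> output (3, 'a'), add 'aaa' as idx 5
Step 6: w='c' (idx 2), end of input -> output (2, '')


Encoded: [(0, 'a'), (0, 'c'), (1, 'a'), (2, 'a'), (3, 'a'), (2, '')]


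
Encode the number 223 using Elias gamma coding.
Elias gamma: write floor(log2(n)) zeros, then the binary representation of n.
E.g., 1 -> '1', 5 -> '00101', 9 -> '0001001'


num_bits = floor(log2(223)) + 1 = 8
leading_zeros = num_bits - 1 = 7
binary(223) = 11011111

Elias gamma(223) = '0000000' + '11011111' = 000000011011111 (15 bits)


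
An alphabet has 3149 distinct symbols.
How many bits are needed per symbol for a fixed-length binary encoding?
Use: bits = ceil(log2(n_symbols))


log2(3149) = 11.6207
Bracket: 2^11 = 2048 < 3149 <= 2^12 = 4096
So ceil(log2(3149)) = 12

bits = ceil(log2(3149)) = ceil(11.6207) = 12 bits


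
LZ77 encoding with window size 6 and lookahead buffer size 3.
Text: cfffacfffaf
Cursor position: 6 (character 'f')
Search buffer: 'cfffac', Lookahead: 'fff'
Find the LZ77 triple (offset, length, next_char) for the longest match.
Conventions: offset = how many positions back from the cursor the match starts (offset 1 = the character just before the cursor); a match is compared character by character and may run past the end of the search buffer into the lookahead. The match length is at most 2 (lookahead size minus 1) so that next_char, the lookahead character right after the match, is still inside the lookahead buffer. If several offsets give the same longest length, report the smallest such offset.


Try each offset into the search buffer:
  offset=1 (pos 5, char 'c'): match length 0
  offset=2 (pos 4, char 'a'): match length 0
  offset=3 (pos 3, char 'f'): match length 1
  offset=4 (pos 2, char 'f'): match length 2
  offset=5 (pos 1, char 'f'): match length 2
  offset=6 (pos 0, char 'c'): match length 0
Longest match has length 2, found at offsets 4, 5; take the smallest, offset 4.
next_char = character at position 6 + 2 = 8 -> 'f'

Best match: offset=4, length=2 (matching 'ff' starting at position 2)
LZ77 triple: (4, 2, 'f')


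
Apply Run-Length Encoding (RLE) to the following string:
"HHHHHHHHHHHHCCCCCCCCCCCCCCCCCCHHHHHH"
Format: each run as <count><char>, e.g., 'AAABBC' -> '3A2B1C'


Scanning runs left to right:
  i=0: run of 'H' x 12 -> '12H'
  i=12: run of 'C' x 18 -> '18C'
  i=30: run of 'H' x 6 -> '6H'

RLE = 12H18C6H


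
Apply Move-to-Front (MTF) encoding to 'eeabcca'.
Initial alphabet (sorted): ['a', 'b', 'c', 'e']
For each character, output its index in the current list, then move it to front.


MTF encoding:
'e': index 3 in ['a', 'b', 'c', 'e'] -> ['e', 'a', 'b', 'c']
'e': index 0 in ['e', 'a', 'b', 'c'] -> ['e', 'a', 'b', 'c']
'a': index 1 in ['e', 'a', 'b', 'c'] -> ['a', 'e', 'b', 'c']
'b': index 2 in ['a', 'e', 'b', 'c'] -> ['b', 'a', 'e', 'c']
'c': index 3 in ['b', 'a', 'e', 'c'] -> ['c', 'b', 'a', 'e']
'c': index 0 in ['c', 'b', 'a', 'e'] -> ['c', 'b', 'a', 'e']
'a': index 2 in ['c', 'b', 'a', 'e'] -> ['a', 'c', 'b', 'e']


Output: [3, 0, 1, 2, 3, 0, 2]


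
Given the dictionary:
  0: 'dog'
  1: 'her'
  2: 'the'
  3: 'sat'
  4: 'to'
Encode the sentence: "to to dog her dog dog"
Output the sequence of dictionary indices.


Look up each word in the dictionary:
  'to' -> 4
  'to' -> 4
  'dog' -> 0
  'her' -> 1
  'dog' -> 0
  'dog' -> 0

Encoded: [4, 4, 0, 1, 0, 0]


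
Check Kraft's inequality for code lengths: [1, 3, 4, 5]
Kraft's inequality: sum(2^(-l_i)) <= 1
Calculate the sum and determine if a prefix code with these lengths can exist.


Sum = 2^(-1) + 2^(-3) + 2^(-4) + 2^(-5)
    = 0.5 + 0.125 + 0.0625 + 0.03125
    = 23/32 = 0.71875
Since 0.71875 <= 1, Kraft's inequality IS satisfied.
A prefix code with these lengths CAN exist.

Kraft sum = 0.71875. Satisfied.


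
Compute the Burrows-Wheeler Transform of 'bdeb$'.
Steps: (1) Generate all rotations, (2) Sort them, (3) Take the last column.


Rotations (sorted):
  0: $bdeb -> last char: b
  1: b$bde -> last char: e
  2: bdeb$ -> last char: $
  3: deb$b -> last char: b
  4: eb$bd -> last char: d


BWT = be$bd


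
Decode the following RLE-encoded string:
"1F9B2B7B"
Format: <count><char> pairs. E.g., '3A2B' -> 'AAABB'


Expanding each <count><char> pair:
  1F -> 'F'
  9B -> 'BBBBBBBBB'
  2B -> 'BB'
  7B -> 'BBBBBBB'

Decoded = FBBBBBBBBBBBBBBBBBB


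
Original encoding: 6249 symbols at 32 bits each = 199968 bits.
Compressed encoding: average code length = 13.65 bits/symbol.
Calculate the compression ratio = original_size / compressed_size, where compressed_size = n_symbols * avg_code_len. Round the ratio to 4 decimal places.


original_size = n_symbols * orig_bits = 6249 * 32 = 199968 bits
compressed_size = n_symbols * avg_code_len = 6249 * 13.65 = 85298.85 bits
ratio = original_size / compressed_size = 199968 / 85298.85 = 2.3443

Compression ratio = 2.3443


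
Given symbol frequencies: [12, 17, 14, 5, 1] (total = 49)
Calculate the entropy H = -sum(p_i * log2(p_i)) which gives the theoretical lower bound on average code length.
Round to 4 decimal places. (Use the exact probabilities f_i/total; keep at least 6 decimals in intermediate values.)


Per-symbol terms -p_i * log2(p_i) with p_i = f_i/49:
  p = 12/49 = 0.244898: log2(p) = -2.029747, -p*log2(p) = 0.497081
  p = 17/49 = 0.346939: log2(p) = -1.527247, -p*log2(p) = 0.529861
  p = 14/49 = 0.285714: log2(p) = -1.807355, -p*log2(p) = 0.516387
  p = 5/49 = 0.102041: log2(p) = -3.292782, -p*log2(p) = 0.335998
  p = 1/49 = 0.020408: log2(p) = -5.614710, -p*log2(p) = 0.114586
H = 0.497081 + 0.529861 + 0.516387 + 0.335998 + 0.114586 = 1.993913

H = 1.9939 bits/symbol


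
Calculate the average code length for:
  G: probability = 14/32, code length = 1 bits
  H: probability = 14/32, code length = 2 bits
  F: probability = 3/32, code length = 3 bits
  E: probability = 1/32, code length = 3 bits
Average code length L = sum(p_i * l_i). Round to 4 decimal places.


Weighted contributions p_i * l_i:
  G: (14/32) * 1 = 14/32
  H: (14/32) * 2 = 28/32
  F: (3/32) * 3 = 9/32
  E: (1/32) * 3 = 3/32
Sum = (14 + 28 + 9 + 3)/32 = 54/32

L = 54/32 = 1.6875 bits/symbol


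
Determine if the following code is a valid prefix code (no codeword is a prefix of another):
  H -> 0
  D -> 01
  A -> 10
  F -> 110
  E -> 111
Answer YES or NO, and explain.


Checking each pair (does one codeword prefix another?):
  H='0' vs D='01': prefix -- VIOLATION

NO -- this is NOT a valid prefix code. H (0) is a prefix of D (01).


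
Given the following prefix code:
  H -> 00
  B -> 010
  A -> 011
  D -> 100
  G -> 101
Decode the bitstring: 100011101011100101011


Decoding step by step:
Bits 100 -> D
Bits 011 -> A
Bits 101 -> G
Bits 011 -> A
Bits 100 -> D
Bits 101 -> G
Bits 011 -> A


Decoded message: DAGADGA


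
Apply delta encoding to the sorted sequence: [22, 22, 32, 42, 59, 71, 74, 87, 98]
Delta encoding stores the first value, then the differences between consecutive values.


First value: 22
Deltas:
  22 - 22 = 0
  32 - 22 = 10
  42 - 32 = 10
  59 - 42 = 17
  71 - 59 = 12
  74 - 71 = 3
  87 - 74 = 13
  98 - 87 = 11


Delta encoded: [22, 0, 10, 10, 17, 12, 3, 13, 11]


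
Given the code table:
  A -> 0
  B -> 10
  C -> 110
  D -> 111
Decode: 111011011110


Decoding:
111 -> D
0 -> A
110 -> C
111 -> D
10 -> B


Result: DACDB


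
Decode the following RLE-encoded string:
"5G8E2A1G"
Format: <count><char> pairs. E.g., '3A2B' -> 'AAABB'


Expanding each <count><char> pair:
  5G -> 'GGGGG'
  8E -> 'EEEEEEEE'
  2A -> 'AA'
  1G -> 'G'

Decoded = GGGGGEEEEEEEEAAG


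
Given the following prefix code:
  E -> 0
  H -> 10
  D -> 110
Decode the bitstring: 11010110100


Decoding step by step:
Bits 110 -> D
Bits 10 -> H
Bits 110 -> D
Bits 10 -> H
Bits 0 -> E


Decoded message: DHDHE


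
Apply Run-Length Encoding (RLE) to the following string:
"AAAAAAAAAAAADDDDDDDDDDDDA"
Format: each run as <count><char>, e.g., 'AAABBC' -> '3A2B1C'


Scanning runs left to right:
  i=0: run of 'A' x 12 -> '12A'
  i=12: run of 'D' x 12 -> '12D'
  i=24: run of 'A' x 1 -> '1A'

RLE = 12A12D1A


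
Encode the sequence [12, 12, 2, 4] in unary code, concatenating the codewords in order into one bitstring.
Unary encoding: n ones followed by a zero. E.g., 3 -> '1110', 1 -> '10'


Encode each number as n ones followed by a terminating 0:
  12 -> 1111111111110 (13 bits)
  12 -> 1111111111110 (13 bits)
  2 -> 110 (3 bits)
  4 -> 11110 (5 bits)
Total length = 13 + 13 + 3 + 5 = 34 bits.

Unary([12, 12, 2, 4]) = 1111111111110111111111111011011110 (34 bits)


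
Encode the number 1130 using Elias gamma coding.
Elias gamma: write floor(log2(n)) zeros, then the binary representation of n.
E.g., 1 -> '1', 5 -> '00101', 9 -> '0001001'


num_bits = floor(log2(1130)) + 1 = 11
leading_zeros = num_bits - 1 = 10
binary(1130) = 10001101010

Elias gamma(1130) = '0000000000' + '10001101010' = 000000000010001101010 (21 bits)


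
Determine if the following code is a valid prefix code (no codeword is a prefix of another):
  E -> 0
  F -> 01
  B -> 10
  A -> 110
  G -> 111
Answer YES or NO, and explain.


Checking each pair (does one codeword prefix another?):
  E='0' vs F='01': prefix -- VIOLATION

NO -- this is NOT a valid prefix code. E (0) is a prefix of F (01).


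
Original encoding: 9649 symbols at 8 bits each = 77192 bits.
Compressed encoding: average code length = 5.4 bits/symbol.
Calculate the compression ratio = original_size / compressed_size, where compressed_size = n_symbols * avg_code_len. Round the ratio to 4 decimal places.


original_size = n_symbols * orig_bits = 9649 * 8 = 77192 bits
compressed_size = n_symbols * avg_code_len = 9649 * 5.4 = 52104.6 bits
ratio = original_size / compressed_size = 77192 / 52104.6 = 1.4815

Compression ratio = 1.4815


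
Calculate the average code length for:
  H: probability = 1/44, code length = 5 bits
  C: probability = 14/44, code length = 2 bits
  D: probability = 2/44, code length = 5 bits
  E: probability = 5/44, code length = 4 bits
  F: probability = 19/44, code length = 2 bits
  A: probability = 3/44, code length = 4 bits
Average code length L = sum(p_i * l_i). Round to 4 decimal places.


Weighted contributions p_i * l_i:
  H: (1/44) * 5 = 5/44
  C: (14/44) * 2 = 28/44
  D: (2/44) * 5 = 10/44
  E: (5/44) * 4 = 20/44
  F: (19/44) * 2 = 38/44
  A: (3/44) * 4 = 12/44
Sum = (5 + 28 + 10 + 20 + 38 + 12)/44 = 113/44

L = 113/44 = 2.5682 bits/symbol


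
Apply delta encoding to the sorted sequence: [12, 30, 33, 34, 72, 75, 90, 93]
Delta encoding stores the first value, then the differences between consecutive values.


First value: 12
Deltas:
  30 - 12 = 18
  33 - 30 = 3
  34 - 33 = 1
  72 - 34 = 38
  75 - 72 = 3
  90 - 75 = 15
  93 - 90 = 3


Delta encoded: [12, 18, 3, 1, 38, 3, 15, 3]


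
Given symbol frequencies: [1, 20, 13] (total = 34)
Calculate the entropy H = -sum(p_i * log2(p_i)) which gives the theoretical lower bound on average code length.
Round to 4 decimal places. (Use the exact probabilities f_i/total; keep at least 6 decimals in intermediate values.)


Per-symbol terms -p_i * log2(p_i) with p_i = f_i/34:
  p = 1/34 = 0.029412: log2(p) = -5.087463, -p*log2(p) = 0.149631
  p = 20/34 = 0.588235: log2(p) = -0.765535, -p*log2(p) = 0.450315
  p = 13/34 = 0.382353: log2(p) = -1.387023, -p*log2(p) = 0.530332
H = 0.149631 + 0.450315 + 0.530332 = 1.130278

H = 1.1303 bits/symbol


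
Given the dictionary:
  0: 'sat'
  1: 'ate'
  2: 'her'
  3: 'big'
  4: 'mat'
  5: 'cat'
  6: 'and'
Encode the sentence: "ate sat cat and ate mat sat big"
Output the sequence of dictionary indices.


Look up each word in the dictionary:
  'ate' -> 1
  'sat' -> 0
  'cat' -> 5
  'and' -> 6
  'ate' -> 1
  'mat' -> 4
  'sat' -> 0
  'big' -> 3

Encoded: [1, 0, 5, 6, 1, 4, 0, 3]


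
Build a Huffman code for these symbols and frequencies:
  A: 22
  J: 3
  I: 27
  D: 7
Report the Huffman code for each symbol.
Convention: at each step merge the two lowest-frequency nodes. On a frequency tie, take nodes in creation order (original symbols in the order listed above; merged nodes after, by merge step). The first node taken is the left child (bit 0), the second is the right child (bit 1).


Huffman tree construction:
Step 1: Merge J(3) + D(7) = 10
Step 2: Merge (J+D)(10) + A(22) = 32
Step 3: Merge I(27) + ((J+D)+A)(32) = 59
Read each symbol's code off the tree from the root (left child = 0, right child = 1).

Codes:
  A: 11 (length 2)
  J: 100 (length 3)
  I: 0 (length 1)
  D: 101 (length 3)
Average code length: 101/59 = 1.7119 bits/symbol


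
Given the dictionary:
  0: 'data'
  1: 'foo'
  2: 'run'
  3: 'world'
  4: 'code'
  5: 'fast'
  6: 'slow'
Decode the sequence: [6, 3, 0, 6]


Look up each index in the dictionary:
  6 -> 'slow'
  3 -> 'world'
  0 -> 'data'
  6 -> 'slow'

Decoded: "slow world data slow"


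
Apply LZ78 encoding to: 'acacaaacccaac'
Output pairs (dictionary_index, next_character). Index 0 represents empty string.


LZ78 encoding steps:
Dictionary: {0: ''}
Step 1: w='' (idx 0), next='a' -> output (0, 'a'), add 'a' as idx 1
Step 2: w='' (idx 0), next='c' -> output (0, 'c'), add 'c' as idx 2
Step 3: w='a' (idx 1), next='c' -> output (1, 'c'), add 'ac' as idx 3
Step 4: w='a' (idx 1), next='a' -> output (1, 'a'), add 'aa' as idx 4
Step 5: w='ac' (idx 3), next='c' -> output (3, 'c'), add 'acc' as idx 5
Step 6: w='c' (idx 2), next='a' -> output (2, 'a'), add 'ca' as idx 6
Step 7: w='ac' (idx 3), end of input -> output (3, '')


Encoded: [(0, 'a'), (0, 'c'), (1, 'c'), (1, 'a'), (3, 'c'), (2, 'a'), (3, '')]


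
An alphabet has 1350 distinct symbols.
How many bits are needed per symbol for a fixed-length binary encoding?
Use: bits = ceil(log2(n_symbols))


log2(1350) = 10.3987
Bracket: 2^10 = 1024 < 1350 <= 2^11 = 2048
So ceil(log2(1350)) = 11

bits = ceil(log2(1350)) = ceil(10.3987) = 11 bits


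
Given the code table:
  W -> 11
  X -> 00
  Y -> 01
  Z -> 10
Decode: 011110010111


Decoding:
01 -> Y
11 -> W
10 -> Z
01 -> Y
01 -> Y
11 -> W


Result: YWZYYW


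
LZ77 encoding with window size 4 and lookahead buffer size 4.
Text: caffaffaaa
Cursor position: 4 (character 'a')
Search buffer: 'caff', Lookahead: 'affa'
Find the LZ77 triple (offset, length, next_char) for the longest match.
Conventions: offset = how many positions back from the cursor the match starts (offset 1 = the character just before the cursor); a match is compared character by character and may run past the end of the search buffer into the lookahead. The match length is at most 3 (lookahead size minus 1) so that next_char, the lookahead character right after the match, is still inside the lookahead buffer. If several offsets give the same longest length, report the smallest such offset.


Try each offset into the search buffer:
  offset=1 (pos 3, char 'f'): match length 0
  offset=2 (pos 2, char 'f'): match length 0
  offset=3 (pos 1, char 'a'): match length 3
  offset=4 (pos 0, char 'c'): match length 0
Longest match has length 3 at offset 3.
next_char = character at position 4 + 3 = 7 -> 'a'

Best match: offset=3, length=3 (matching 'aff' starting at position 1)
LZ77 triple: (3, 3, 'a')


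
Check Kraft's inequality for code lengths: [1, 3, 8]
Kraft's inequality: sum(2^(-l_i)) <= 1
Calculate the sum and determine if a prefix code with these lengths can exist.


Sum = 2^(-1) + 2^(-3) + 2^(-8)
    = 0.5 + 0.125 + 0.00390625
    = 161/256 = 0.62890625
Since 0.62890625 <= 1, Kraft's inequality IS satisfied.
A prefix code with these lengths CAN exist.

Kraft sum = 0.62890625. Satisfied.


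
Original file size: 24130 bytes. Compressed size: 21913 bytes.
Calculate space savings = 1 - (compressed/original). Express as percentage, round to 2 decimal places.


ratio = compressed/original = 21913/24130 = 0.908123
savings = 1 - ratio = 1 - 0.908123 = 0.091877
as a percentage: 0.091877 * 100 = 9.19%

Space savings = 1 - 21913/24130 = 9.19%


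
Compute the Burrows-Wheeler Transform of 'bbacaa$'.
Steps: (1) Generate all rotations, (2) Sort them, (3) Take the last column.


Rotations (sorted):
  0: $bbacaa -> last char: a
  1: a$bbaca -> last char: a
  2: aa$bbac -> last char: c
  3: acaa$bb -> last char: b
  4: bacaa$b -> last char: b
  5: bbacaa$ -> last char: $
  6: caa$bba -> last char: a


BWT = aacbb$a


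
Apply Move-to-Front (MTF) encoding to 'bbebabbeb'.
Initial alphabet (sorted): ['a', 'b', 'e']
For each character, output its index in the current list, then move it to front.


MTF encoding:
'b': index 1 in ['a', 'b', 'e'] -> ['b', 'a', 'e']
'b': index 0 in ['b', 'a', 'e'] -> ['b', 'a', 'e']
'e': index 2 in ['b', 'a', 'e'] -> ['e', 'b', 'a']
'b': index 1 in ['e', 'b', 'a'] -> ['b', 'e', 'a']
'a': index 2 in ['b', 'e', 'a'] -> ['a', 'b', 'e']
'b': index 1 in ['a', 'b', 'e'] -> ['b', 'a', 'e']
'b': index 0 in ['b', 'a', 'e'] -> ['b', 'a', 'e']
'e': index 2 in ['b', 'a', 'e'] -> ['e', 'b', 'a']
'b': index 1 in ['e', 'b', 'a'] -> ['b', 'e', 'a']


Output: [1, 0, 2, 1, 2, 1, 0, 2, 1]


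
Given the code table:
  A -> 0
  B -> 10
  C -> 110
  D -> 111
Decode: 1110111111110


Decoding:
111 -> D
0 -> A
111 -> D
111 -> D
110 -> C


Result: DADDC


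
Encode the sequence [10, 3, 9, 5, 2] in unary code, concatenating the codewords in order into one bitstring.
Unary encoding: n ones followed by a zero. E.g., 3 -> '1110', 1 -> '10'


Encode each number as n ones followed by a terminating 0:
  10 -> 11111111110 (11 bits)
  3 -> 1110 (4 bits)
  9 -> 1111111110 (10 bits)
  5 -> 111110 (6 bits)
  2 -> 110 (3 bits)
Total length = 11 + 4 + 10 + 6 + 3 = 34 bits.

Unary([10, 3, 9, 5, 2]) = 1111111111011101111111110111110110 (34 bits)


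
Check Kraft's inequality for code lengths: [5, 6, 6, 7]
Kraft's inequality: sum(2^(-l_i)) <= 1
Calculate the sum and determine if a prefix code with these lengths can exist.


Sum = 2^(-5) + 2^(-6) + 2^(-6) + 2^(-7)
    = 0.03125 + 0.015625 + 0.015625 + 0.0078125
    = 9/128 = 0.0703125
Since 0.0703125 <= 1, Kraft's inequality IS satisfied.
A prefix code with these lengths CAN exist.

Kraft sum = 0.0703125. Satisfied.


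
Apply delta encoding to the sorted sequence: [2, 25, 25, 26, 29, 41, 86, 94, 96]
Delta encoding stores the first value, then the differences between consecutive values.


First value: 2
Deltas:
  25 - 2 = 23
  25 - 25 = 0
  26 - 25 = 1
  29 - 26 = 3
  41 - 29 = 12
  86 - 41 = 45
  94 - 86 = 8
  96 - 94 = 2


Delta encoded: [2, 23, 0, 1, 3, 12, 45, 8, 2]


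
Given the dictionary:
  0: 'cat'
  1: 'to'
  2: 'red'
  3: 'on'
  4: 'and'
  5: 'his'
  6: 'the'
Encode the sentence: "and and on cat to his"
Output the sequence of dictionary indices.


Look up each word in the dictionary:
  'and' -> 4
  'and' -> 4
  'on' -> 3
  'cat' -> 0
  'to' -> 1
  'his' -> 5

Encoded: [4, 4, 3, 0, 1, 5]


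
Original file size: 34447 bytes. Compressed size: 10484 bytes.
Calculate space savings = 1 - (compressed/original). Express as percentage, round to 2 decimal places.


ratio = compressed/original = 10484/34447 = 0.304352
savings = 1 - ratio = 1 - 0.304352 = 0.695648
as a percentage: 0.695648 * 100 = 69.56%

Space savings = 1 - 10484/34447 = 69.56%


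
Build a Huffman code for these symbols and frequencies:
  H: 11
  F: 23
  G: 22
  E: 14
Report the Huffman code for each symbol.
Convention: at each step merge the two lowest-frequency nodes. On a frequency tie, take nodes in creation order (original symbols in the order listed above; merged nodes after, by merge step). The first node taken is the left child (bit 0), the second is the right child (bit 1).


Huffman tree construction:
Step 1: Merge H(11) + E(14) = 25
Step 2: Merge G(22) + F(23) = 45
Step 3: Merge (H+E)(25) + (G+F)(45) = 70
Read each symbol's code off the tree from the root (left child = 0, right child = 1).

Codes:
  H: 00 (length 2)
  F: 11 (length 2)
  G: 10 (length 2)
  E: 01 (length 2)
Average code length: 140/70 = 2.0000 bits/symbol


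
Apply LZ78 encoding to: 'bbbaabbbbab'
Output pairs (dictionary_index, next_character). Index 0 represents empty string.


LZ78 encoding steps:
Dictionary: {0: ''}
Step 1: w='' (idx 0), next='b' -> output (0, 'b'), add 'b' as idx 1
Step 2: w='b' (idx 1), next='b' -> output (1, 'b'), add 'bb' as idx 2
Step 3: w='' (idx 0), next='a' -> output (0, 'a'), add 'a' as idx 3
Step 4: w='a' (idx 3), next='b' -> output (3, 'b'), add 'ab' as idx 4
Step 5: w='bb' (idx 2), next='b' -> output (2, 'b'), add 'bbb' as idx 5
Step 6: w='ab' (idx 4), end of input -> output (4, '')


Encoded: [(0, 'b'), (1, 'b'), (0, 'a'), (3, 'b'), (2, 'b'), (4, '')]
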